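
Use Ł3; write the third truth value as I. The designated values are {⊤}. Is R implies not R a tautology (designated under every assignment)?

No

Countermodel: R=⊤ gives ⊥, which is not designated.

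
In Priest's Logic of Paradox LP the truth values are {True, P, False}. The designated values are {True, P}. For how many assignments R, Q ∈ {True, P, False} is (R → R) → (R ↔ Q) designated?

Of the 9 assignments, 7 give a value in {True, P}.

7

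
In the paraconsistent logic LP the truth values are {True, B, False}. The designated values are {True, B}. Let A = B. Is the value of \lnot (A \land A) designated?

Yes

A \land A = B \land B = B
\lnot (A \land A) = \lnot B = B
B ∈ {True, B}.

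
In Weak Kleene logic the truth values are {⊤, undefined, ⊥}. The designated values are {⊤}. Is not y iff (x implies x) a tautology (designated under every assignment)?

No

Countermodel: y=⊤, x=⊤ gives ⊥, which is not designated.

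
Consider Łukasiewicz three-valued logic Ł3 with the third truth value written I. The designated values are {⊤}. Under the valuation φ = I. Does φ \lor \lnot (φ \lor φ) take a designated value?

No

φ \lor φ = I \lor I = I
\lnot (φ \lor φ) = \lnot I = I
φ \lor \lnot (φ \lor φ) = I \lor I = I
I ∉ {⊤}.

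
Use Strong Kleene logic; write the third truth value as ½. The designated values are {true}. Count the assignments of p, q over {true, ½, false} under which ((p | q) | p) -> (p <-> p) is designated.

Of the 9 assignments, 6 give a value in {true}.

6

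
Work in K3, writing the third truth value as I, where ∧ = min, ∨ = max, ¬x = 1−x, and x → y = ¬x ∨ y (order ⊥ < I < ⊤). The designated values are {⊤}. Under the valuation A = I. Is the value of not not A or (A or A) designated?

not A = not I = I
not not A = not I = I
A or A = I or I = I
not not A or (A or A) = I or I = I
I ∉ {⊤}.

No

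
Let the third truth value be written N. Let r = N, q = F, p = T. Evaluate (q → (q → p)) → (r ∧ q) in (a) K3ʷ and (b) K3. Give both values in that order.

N; F

In K3ʷ: q → p = F → T = T
q → (q → p) = F → T = T
r ∧ q = N ∧ F = N
(q → (q → p)) → (r ∧ q) = T → N = N
In K3: q → p = F → T = T
q → (q → p) = F → T = T
r ∧ q = N ∧ F = F
(q → (q → p)) → (r ∧ q) = T → F = F
They differ because K3ʷ and K3 treat N differently under the binary connectives.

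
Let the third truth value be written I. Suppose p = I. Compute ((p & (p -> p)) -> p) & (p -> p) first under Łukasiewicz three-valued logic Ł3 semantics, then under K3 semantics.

In Łukasiewicz three-valued logic Ł3: p -> p = I -> I = T  [min(1, 1−½+½)]
p & (p -> p) = I & T = I
(p & (p -> p)) -> p = I -> I = T
p -> p = I -> I = T
((p & (p -> p)) -> p) & (p -> p) = T & T = T
In K3: p -> p = I -> I = I  [~I | I]
p & (p -> p) = I & I = I
(p & (p -> p)) -> p = I -> I = I
p -> p = I -> I = I
((p & (p -> p)) -> p) & (p -> p) = I & I = I
They differ because Łukasiewicz three-valued logic Ł3 and K3 treat I differently under implication.

T; I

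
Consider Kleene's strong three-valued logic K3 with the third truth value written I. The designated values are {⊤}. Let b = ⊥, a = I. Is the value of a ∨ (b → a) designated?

b → a = ⊥ → I = ⊤  [¬⊥ ∨ I]
a ∨ (b → a) = I ∨ ⊤ = ⊤
⊤ ∈ {⊤}.

Yes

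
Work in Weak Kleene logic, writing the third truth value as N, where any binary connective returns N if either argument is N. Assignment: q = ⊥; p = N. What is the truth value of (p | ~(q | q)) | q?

N

q | q = ⊥ | ⊥ = ⊥
~(q | q) = ~⊥ = ⊤
p | ~(q | q) = N | ⊤ = N
(p | ~(q | q)) | q = N | ⊥ = N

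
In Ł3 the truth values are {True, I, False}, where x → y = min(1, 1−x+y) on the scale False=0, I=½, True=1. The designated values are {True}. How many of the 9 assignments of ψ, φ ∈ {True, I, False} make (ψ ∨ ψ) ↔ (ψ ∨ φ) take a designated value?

Of the 9 assignments, 6 give a value in {True}.

6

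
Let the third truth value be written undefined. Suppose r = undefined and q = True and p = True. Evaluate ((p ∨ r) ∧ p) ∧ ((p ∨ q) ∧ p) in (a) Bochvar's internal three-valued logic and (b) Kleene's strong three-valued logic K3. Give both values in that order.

In Bochvar's internal three-valued logic: p ∨ r = True ∨ undefined = undefined
(p ∨ r) ∧ p = undefined ∧ True = undefined
p ∨ q = True ∨ True = True
(p ∨ q) ∧ p = True ∧ True = True
((p ∨ r) ∧ p) ∧ ((p ∨ q) ∧ p) = undefined ∧ True = undefined
In Kleene's strong three-valued logic K3: p ∨ r = True ∨ undefined = True
(p ∨ r) ∧ p = True ∧ True = True
p ∨ q = True ∨ True = True
(p ∨ q) ∧ p = True ∧ True = True
((p ∨ r) ∧ p) ∧ ((p ∨ q) ∧ p) = True ∧ True = True
They differ because Bochvar's internal three-valued logic and Kleene's strong three-valued logic K3 treat undefined differently under the binary connectives.

undefined; True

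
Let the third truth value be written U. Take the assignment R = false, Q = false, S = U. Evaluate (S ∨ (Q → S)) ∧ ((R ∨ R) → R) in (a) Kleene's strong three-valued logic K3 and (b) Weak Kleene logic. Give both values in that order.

true; U

In Kleene's strong three-valued logic K3: Q → S = false → U = true  [¬false ∨ U]
S ∨ (Q → S) = U ∨ true = true
R ∨ R = false ∨ false = false
(R ∨ R) → R = false → false = true
(S ∨ (Q → S)) ∧ ((R ∨ R) → R) = true ∧ true = true
In Weak Kleene logic: Q → S = false → U = U  [any arg is the third value ⇒ result is the third value]
S ∨ (Q → S) = U ∨ U = U
R ∨ R = false ∨ false = false
(R ∨ R) → R = false → false = true
(S ∨ (Q → S)) ∧ ((R ∨ R) → R) = U ∧ true = U
They differ because Kleene's strong three-valued logic K3 and Weak Kleene logic treat U differently under the binary connectives.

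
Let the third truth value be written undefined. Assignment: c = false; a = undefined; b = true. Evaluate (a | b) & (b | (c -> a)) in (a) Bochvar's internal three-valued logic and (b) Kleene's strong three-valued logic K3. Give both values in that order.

In Bochvar's internal three-valued logic: a | b = undefined | true = undefined
c -> a = false -> undefined = undefined
b | (c -> a) = true | undefined = undefined
(a | b) & (b | (c -> a)) = undefined & undefined = undefined
In Kleene's strong three-valued logic K3: a | b = undefined | true = true
c -> a = false -> undefined = true
b | (c -> a) = true | true = true
(a | b) & (b | (c -> a)) = true & true = true
They differ because Bochvar's internal three-valued logic and Kleene's strong three-valued logic K3 treat undefined differently under the binary connectives.

undefined; true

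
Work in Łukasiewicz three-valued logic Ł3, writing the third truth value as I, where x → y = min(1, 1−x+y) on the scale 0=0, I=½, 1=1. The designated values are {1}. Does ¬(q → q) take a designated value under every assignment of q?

No

Countermodel: q=1 gives 0, which is not designated.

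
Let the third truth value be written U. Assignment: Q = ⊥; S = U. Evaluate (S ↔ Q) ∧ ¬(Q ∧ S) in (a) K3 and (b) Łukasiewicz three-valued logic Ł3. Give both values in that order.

In K3: S ↔ Q = U ↔ ⊥ = U
Q ∧ S = ⊥ ∧ U = ⊥
¬(Q ∧ S) = ¬⊥ = ⊤
(S ↔ Q) ∧ ¬(Q ∧ S) = U ∧ ⊤ = U
In Łukasiewicz three-valued logic Ł3: S ↔ Q = U ↔ ⊥ = U  [1 − |½−0|]
Q ∧ S = ⊥ ∧ U = ⊥
¬(Q ∧ S) = ¬⊥ = ⊤
(S ↔ Q) ∧ ¬(Q ∧ S) = U ∧ ⊤ = U

U; U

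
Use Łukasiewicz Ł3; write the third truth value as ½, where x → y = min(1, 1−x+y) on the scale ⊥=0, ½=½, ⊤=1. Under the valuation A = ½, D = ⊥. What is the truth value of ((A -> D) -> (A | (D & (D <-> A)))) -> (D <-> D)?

A -> D = ½ -> ⊥ = ½  [min(1, 1−½+0)]
D <-> A = ⊥ <-> ½ = ½
D & (D <-> A) = ⊥ & ½ = ⊥
A | (D & (D <-> A)) = ½ | ⊥ = ½
(A -> D) -> (A | (D & (D <-> A))) = ½ -> ½ = ⊤
D <-> D = ⊥ <-> ⊥ = ⊤
((A -> D) -> (A | (D & (D <-> A)))) -> (D <-> D) = ⊤ -> ⊤ = ⊤

⊤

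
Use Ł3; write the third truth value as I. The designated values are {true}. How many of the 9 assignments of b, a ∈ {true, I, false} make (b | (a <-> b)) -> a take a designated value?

Designated under: (b=true, a=true); (b=I, a=true); (b=false, a=true); (b=false, a=I).

4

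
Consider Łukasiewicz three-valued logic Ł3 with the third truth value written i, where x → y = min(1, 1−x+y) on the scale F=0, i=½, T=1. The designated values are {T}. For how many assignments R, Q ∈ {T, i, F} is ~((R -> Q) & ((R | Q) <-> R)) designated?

Designated under: (R=T, Q=F); (R=F, Q=T).

2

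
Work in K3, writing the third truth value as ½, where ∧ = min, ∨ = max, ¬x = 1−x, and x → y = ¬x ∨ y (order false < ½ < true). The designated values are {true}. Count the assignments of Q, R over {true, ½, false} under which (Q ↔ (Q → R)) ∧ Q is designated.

1

Designated under: (Q=true, R=true).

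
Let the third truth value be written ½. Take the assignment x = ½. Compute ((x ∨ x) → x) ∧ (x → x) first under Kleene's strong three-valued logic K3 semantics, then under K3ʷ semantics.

In Kleene's strong three-valued logic K3: x ∨ x = ½ ∨ ½ = ½
(x ∨ x) → x = ½ → ½ = ½  [¬½ ∨ ½]
x → x = ½ → ½ = ½
((x ∨ x) → x) ∧ (x → x) = ½ ∧ ½ = ½
In K3ʷ: x ∨ x = ½ ∨ ½ = ½
(x ∨ x) → x = ½ → ½ = ½  [any arg is the third value ⇒ result is the third value]
x → x = ½ → ½ = ½
((x ∨ x) → x) ∧ (x → x) = ½ ∧ ½ = ½

½; ½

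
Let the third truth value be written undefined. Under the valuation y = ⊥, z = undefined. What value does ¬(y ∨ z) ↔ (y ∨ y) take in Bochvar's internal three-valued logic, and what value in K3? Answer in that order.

In Bochvar's internal three-valued logic: y ∨ z = ⊥ ∨ undefined = undefined
¬(y ∨ z) = ¬undefined = undefined
y ∨ y = ⊥ ∨ ⊥ = ⊥
¬(y ∨ z) ↔ (y ∨ y) = undefined ↔ ⊥ = undefined
In K3: y ∨ z = ⊥ ∨ undefined = undefined
¬(y ∨ z) = ¬undefined = undefined
y ∨ y = ⊥ ∨ ⊥ = ⊥
¬(y ∨ z) ↔ (y ∨ y) = undefined ↔ ⊥ = undefined

undefined; undefined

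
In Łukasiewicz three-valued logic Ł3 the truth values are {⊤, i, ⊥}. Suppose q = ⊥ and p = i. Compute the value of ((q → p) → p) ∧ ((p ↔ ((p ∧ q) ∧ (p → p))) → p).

q → p = ⊥ → i = ⊤  [min(1, 1−0+½)]
(q → p) → p = ⊤ → i = i
p ∧ q = i ∧ ⊥ = ⊥
p → p = i → i = ⊤
(p ∧ q) ∧ (p → p) = ⊥ ∧ ⊤ = ⊥
p ↔ ((p ∧ q) ∧ (p → p)) = i ↔ ⊥ = i
(p ↔ ((p ∧ q) ∧ (p → p))) → p = i → i = ⊤
((q → p) → p) ∧ ((p ↔ ((p ∧ q) ∧ (p → p))) → p) = i ∧ ⊤ = i

i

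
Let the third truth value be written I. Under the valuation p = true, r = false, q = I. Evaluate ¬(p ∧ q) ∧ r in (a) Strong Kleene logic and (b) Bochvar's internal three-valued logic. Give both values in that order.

false; I

In Strong Kleene logic: p ∧ q = true ∧ I = I
¬(p ∧ q) = ¬I = I
¬(p ∧ q) ∧ r = I ∧ false = false
In Bochvar's internal three-valued logic: p ∧ q = true ∧ I = I
¬(p ∧ q) = ¬I = I
¬(p ∧ q) ∧ r = I ∧ false = I
They differ because Strong Kleene logic and Bochvar's internal three-valued logic treat I differently under the binary connectives.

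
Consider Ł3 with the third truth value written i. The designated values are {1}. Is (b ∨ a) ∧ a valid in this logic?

Countermodel: b=1, a=i gives i, which is not designated.

No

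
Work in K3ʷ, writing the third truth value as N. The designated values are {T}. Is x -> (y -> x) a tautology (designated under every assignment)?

No

Countermodel: x=T, y=N gives N, which is not designated.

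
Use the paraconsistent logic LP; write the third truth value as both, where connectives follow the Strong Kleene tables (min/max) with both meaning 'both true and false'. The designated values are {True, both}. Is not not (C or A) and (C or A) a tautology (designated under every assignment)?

No

Countermodel: C=False, A=False gives False, which is not designated.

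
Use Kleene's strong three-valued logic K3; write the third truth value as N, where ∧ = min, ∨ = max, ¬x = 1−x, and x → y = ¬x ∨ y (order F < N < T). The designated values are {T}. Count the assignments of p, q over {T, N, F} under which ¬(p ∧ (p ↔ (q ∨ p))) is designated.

Designated under: (p=F, q=T); (p=F, q=N); (p=F, q=F).

3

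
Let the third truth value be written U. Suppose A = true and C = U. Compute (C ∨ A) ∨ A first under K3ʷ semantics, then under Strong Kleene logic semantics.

In K3ʷ: C ∨ A = U ∨ true = U
(C ∨ A) ∨ A = U ∨ true = U
In Strong Kleene logic: C ∨ A = U ∨ true = true
(C ∨ A) ∨ A = true ∨ true = true
They differ because K3ʷ and Strong Kleene logic treat U differently under the binary connectives.

U; true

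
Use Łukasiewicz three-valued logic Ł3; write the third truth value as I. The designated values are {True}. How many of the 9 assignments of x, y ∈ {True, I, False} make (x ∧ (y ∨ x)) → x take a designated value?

9

Of the 9 assignments, 9 give a value in {True}.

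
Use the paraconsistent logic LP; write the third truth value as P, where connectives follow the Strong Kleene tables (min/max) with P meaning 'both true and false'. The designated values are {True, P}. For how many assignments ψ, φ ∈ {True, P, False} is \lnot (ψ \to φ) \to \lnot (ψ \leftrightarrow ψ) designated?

Of the 9 assignments, 8 give a value in {True, P}.

8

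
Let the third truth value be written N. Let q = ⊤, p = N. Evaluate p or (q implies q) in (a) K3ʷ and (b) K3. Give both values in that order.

In K3ʷ: q implies q = ⊤ implies ⊤ = ⊤
p or (q implies q) = N or ⊤ = N
In K3: q implies q = ⊤ implies ⊤ = ⊤
p or (q implies q) = N or ⊤ = ⊤
They differ because K3ʷ and K3 treat N differently under the binary connectives.

N; ⊤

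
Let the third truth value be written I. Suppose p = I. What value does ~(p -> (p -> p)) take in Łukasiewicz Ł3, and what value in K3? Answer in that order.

In Łukasiewicz Ł3: p -> p = I -> I = true  [min(1, 1−½+½)]
p -> (p -> p) = I -> true = true
~(p -> (p -> p)) = ~true = false
In K3: p -> p = I -> I = I
p -> (p -> p) = I -> I = I
~(p -> (p -> p)) = ~I = I
They differ because Łukasiewicz Ł3 and K3 treat I differently under implication.

false; I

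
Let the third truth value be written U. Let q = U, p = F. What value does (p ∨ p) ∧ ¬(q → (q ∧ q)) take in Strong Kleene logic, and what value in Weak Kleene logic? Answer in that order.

F; U

In Strong Kleene logic: p ∨ p = F ∨ F = F
q ∧ q = U ∧ U = U
q → (q ∧ q) = U → U = U  [¬U ∨ U]
¬(q → (q ∧ q)) = ¬U = U
(p ∨ p) ∧ ¬(q → (q ∧ q)) = F ∧ U = F
In Weak Kleene logic: p ∨ p = F ∨ F = F
q ∧ q = U ∧ U = U
q → (q ∧ q) = U → U = U
¬(q → (q ∧ q)) = ¬U = U
(p ∨ p) ∧ ¬(q → (q ∧ q)) = F ∧ U = U
They differ because Strong Kleene logic and Weak Kleene logic treat U differently under the binary connectives.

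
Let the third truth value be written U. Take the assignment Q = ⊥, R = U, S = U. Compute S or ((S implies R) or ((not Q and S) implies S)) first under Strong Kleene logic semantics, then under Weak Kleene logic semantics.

In Strong Kleene logic: S implies R = U implies U = U  [not U or U]
not Q = not ⊥ = ⊤
not Q and S = ⊤ and U = U
(not Q and S) implies S = U implies U = U
(S implies R) or ((not Q and S) implies S) = U or U = U
S or ((S implies R) or ((not Q and S) implies S)) = U or U = U
In Weak Kleene logic: S implies R = U implies U = U  [any arg is the third value ⇒ result is the third value]
not Q = not ⊥ = ⊤
not Q and S = ⊤ and U = U
(not Q and S) implies S = U implies U = U
(S implies R) or ((not Q and S) implies S) = U or U = U
S or ((S implies R) or ((not Q and S) implies S)) = U or U = U

U; U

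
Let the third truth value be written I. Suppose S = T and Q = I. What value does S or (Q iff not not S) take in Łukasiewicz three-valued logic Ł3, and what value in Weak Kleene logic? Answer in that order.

T; I

In Łukasiewicz three-valued logic Ł3: not S = not T = F
not not S = not F = T
Q iff not not S = I iff T = I  [1 − |½−1|]
S or (Q iff not not S) = T or I = T
In Weak Kleene logic: not S = not T = F
not not S = not F = T
Q iff not not S = I iff T = I
S or (Q iff not not S) = T or I = I
They differ because Łukasiewicz three-valued logic Ł3 and Weak Kleene logic treat I differently under the binary connectives.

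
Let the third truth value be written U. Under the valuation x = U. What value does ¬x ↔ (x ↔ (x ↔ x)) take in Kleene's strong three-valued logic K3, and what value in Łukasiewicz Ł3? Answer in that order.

U; true

In Kleene's strong three-valued logic K3: ¬x = ¬U = U
x ↔ x = U ↔ U = U
x ↔ (x ↔ x) = U ↔ U = U
¬x ↔ (x ↔ (x ↔ x)) = U ↔ U = U
In Łukasiewicz Ł3: ¬x = ¬U = U
x ↔ x = U ↔ U = true  [1 − |½−½|]
x ↔ (x ↔ x) = U ↔ true = U
¬x ↔ (x ↔ (x ↔ x)) = U ↔ U = true
They differ because Kleene's strong three-valued logic K3 and Łukasiewicz Ł3 treat U differently under implication.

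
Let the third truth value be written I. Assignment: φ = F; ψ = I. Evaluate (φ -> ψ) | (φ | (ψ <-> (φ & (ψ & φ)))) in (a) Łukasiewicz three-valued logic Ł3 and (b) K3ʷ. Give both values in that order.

T; I

In Łukasiewicz three-valued logic Ł3: φ -> ψ = F -> I = T
ψ & φ = I & F = F
φ & (ψ & φ) = F & F = F
ψ <-> (φ & (ψ & φ)) = I <-> F = I
φ | (ψ <-> (φ & (ψ & φ))) = F | I = I
(φ -> ψ) | (φ | (ψ <-> (φ & (ψ & φ)))) = T | I = T
In K3ʷ: φ -> ψ = F -> I = I  [any arg is the third value ⇒ result is the third value]
ψ & φ = I & F = I
φ & (ψ & φ) = F & I = I
ψ <-> (φ & (ψ & φ)) = I <-> I = I
φ | (ψ <-> (φ & (ψ & φ))) = F | I = I
(φ -> ψ) | (φ | (ψ <-> (φ & (ψ & φ)))) = I | I = I
They differ because Łukasiewicz three-valued logic Ł3 and K3ʷ treat I differently under the binary connectives.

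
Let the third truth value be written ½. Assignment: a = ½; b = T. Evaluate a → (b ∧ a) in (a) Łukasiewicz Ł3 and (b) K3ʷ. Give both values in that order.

T; ½

In Łukasiewicz Ł3: b ∧ a = T ∧ ½ = ½
a → (b ∧ a) = ½ → ½ = T  [min(1, 1−½+½)]
In K3ʷ: b ∧ a = T ∧ ½ = ½
a → (b ∧ a) = ½ → ½ = ½  [any arg is the third value ⇒ result is the third value]
They differ because Łukasiewicz Ł3 and K3ʷ treat ½ differently under the binary connectives.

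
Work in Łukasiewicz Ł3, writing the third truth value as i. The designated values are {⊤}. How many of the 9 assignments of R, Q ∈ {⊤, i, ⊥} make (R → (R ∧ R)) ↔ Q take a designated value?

Designated under: (R=⊤, Q=⊤); (R=i, Q=⊤); (R=⊥, Q=⊤).

3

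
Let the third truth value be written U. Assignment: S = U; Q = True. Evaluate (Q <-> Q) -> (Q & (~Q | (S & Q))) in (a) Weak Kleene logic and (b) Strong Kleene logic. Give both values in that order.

U; U

In Weak Kleene logic: Q <-> Q = True <-> True = True
~Q = ~True = False
S & Q = U & True = U
~Q | (S & Q) = False | U = U
Q & (~Q | (S & Q)) = True & U = U
(Q <-> Q) -> (Q & (~Q | (S & Q))) = True -> U = U  [any arg is the third value ⇒ result is the third value]
In Strong Kleene logic: Q <-> Q = True <-> True = True
~Q = ~True = False
S & Q = U & True = U
~Q | (S & Q) = False | U = U
Q & (~Q | (S & Q)) = True & U = U
(Q <-> Q) -> (Q & (~Q | (S & Q))) = True -> U = U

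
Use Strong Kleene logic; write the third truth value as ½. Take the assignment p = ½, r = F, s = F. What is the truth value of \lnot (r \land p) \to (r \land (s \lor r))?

F

r \land p = F \land ½ = F
\lnot (r \land p) = \lnot F = T
s \lor r = F \lor F = F
r \land (s \lor r) = F \land F = F
\lnot (r \land p) \to (r \land (s \lor r)) = T \to F = F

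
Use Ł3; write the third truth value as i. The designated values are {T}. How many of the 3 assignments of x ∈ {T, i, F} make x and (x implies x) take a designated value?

x=T: T ✓
x=i: i ·
x=F: F ·

1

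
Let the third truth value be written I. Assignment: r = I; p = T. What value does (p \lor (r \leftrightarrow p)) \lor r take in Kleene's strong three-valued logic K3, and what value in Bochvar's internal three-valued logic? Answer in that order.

In Kleene's strong three-valued logic K3: r \leftrightarrow p = I \leftrightarrow T = I
p \lor (r \leftrightarrow p) = T \lor I = T
(p \lor (r \leftrightarrow p)) \lor r = T \lor I = T
In Bochvar's internal three-valued logic: r \leftrightarrow p = I \leftrightarrow T = I
p \lor (r \leftrightarrow p) = T \lor I = I
(p \lor (r \leftrightarrow p)) \lor r = I \lor I = I
They differ because Kleene's strong three-valued logic K3 and Bochvar's internal three-valued logic treat I differently under the binary connectives.

T; I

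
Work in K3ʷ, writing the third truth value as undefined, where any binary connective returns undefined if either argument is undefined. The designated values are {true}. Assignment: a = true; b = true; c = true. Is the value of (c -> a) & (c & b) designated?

c -> a = true -> true = true
c & b = true & true = true
(c -> a) & (c & b) = true & true = true
true ∈ {true}.

Yes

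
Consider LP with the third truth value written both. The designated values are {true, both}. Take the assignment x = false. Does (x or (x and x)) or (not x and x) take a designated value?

No

x and x = false and false = false
x or (x and x) = false or false = false
not x = not false = true
not x and x = true and false = false
(x or (x and x)) or (not x and x) = false or false = false
false ∉ {true, both}.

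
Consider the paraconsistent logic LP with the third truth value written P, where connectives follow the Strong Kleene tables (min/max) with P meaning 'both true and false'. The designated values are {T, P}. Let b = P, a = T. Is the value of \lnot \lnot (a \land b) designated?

Yes

a \land b = T \land P = P
\lnot (a \land b) = \lnot P = P
\lnot \lnot (a \land b) = \lnot P = P
P ∈ {T, P}.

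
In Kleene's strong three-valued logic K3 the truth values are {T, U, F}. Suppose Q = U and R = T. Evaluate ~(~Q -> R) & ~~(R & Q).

~Q = ~U = U
~Q -> R = U -> T = T  [~U | T]
~(~Q -> R) = ~T = F
R & Q = T & U = U
~(R & Q) = ~U = U
~~(R & Q) = ~U = U
~(~Q -> R) & ~~(R & Q) = F & U = F

F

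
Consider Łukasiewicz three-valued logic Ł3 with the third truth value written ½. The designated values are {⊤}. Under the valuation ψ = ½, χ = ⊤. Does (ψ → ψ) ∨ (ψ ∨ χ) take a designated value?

ψ → ψ = ½ → ½ = ⊤  [min(1, 1−½+½)]
ψ ∨ χ = ½ ∨ ⊤ = ⊤
(ψ → ψ) ∨ (ψ ∨ χ) = ⊤ ∨ ⊤ = ⊤
⊤ ∈ {⊤}.

Yes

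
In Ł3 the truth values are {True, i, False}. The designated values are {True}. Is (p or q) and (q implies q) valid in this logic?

No

Countermodel: p=i, q=i gives i, which is not designated.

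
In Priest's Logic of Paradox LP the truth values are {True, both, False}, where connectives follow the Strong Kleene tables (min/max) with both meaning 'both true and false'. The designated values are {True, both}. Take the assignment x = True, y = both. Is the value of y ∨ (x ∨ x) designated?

x ∨ x = True ∨ True = True
y ∨ (x ∨ x) = both ∨ True = True
True ∈ {True, both}.

Yes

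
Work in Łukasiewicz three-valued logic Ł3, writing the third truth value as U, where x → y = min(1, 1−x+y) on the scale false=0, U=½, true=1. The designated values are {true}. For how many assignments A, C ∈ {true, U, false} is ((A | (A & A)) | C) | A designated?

5

Of the 9 assignments, 5 give a value in {true}.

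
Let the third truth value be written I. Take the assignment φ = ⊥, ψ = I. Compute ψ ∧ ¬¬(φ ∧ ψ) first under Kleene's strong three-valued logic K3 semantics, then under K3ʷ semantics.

⊥; I

In Kleene's strong three-valued logic K3: φ ∧ ψ = ⊥ ∧ I = ⊥
¬(φ ∧ ψ) = ¬⊥ = ⊤
¬¬(φ ∧ ψ) = ¬⊤ = ⊥
ψ ∧ ¬¬(φ ∧ ψ) = I ∧ ⊥ = ⊥
In K3ʷ: φ ∧ ψ = ⊥ ∧ I = I
¬(φ ∧ ψ) = ¬I = I
¬¬(φ ∧ ψ) = ¬I = I
ψ ∧ ¬¬(φ ∧ ψ) = I ∧ I = I
They differ because Kleene's strong three-valued logic K3 and K3ʷ treat I differently under the binary connectives.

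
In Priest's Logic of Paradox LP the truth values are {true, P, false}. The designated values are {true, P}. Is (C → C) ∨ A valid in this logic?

Yes

Every assignment of C, A over {true, P, false} gives a value in {true, P}.
In particular, with C=P, A=P: (C → C) ∨ A = P.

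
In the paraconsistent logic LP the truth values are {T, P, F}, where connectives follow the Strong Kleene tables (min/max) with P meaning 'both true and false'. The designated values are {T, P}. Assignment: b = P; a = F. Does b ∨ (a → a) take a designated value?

a → a = F → F = T
b ∨ (a → a) = P ∨ T = T
T ∈ {T, P}.

Yes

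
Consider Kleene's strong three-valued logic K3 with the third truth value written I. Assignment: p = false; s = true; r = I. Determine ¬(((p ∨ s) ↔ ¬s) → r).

false

p ∨ s = false ∨ true = true
¬s = ¬true = false
(p ∨ s) ↔ ¬s = true ↔ false = false
((p ∨ s) ↔ ¬s) → r = false → I = true  [¬false ∨ I]
¬(((p ∨ s) ↔ ¬s) → r) = ¬true = false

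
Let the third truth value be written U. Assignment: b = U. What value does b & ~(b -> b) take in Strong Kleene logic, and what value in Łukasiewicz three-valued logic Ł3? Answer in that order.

In Strong Kleene logic: b -> b = U -> U = U  [~U | U]
~(b -> b) = ~U = U
b & ~(b -> b) = U & U = U
In Łukasiewicz three-valued logic Ł3: b -> b = U -> U = ⊤  [min(1, 1−½+½)]
~(b -> b) = ~⊤ = ⊥
b & ~(b -> b) = U & ⊥ = ⊥
They differ because Strong Kleene logic and Łukasiewicz three-valued logic Ł3 treat U differently under implication.

U; ⊥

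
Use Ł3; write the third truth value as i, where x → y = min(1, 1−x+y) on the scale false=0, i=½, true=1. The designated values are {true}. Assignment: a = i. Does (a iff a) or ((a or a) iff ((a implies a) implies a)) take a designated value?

Yes

a iff a = i iff i = true  [1 − |½−½|]
a or a = i or i = i
a implies a = i implies i = true
(a implies a) implies a = true implies i = i
(a or a) iff ((a implies a) implies a) = i iff i = true
(a iff a) or ((a or a) iff ((a implies a) implies a)) = true or true = true
true ∈ {true}.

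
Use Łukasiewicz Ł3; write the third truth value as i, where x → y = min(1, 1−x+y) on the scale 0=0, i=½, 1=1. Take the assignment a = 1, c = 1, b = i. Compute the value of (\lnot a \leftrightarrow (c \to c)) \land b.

\lnot a = \lnot 1 = 0
c \to c = 1 \to 1 = 1
\lnot a \leftrightarrow (c \to c) = 0 \leftrightarrow 1 = 0
(\lnot a \leftrightarrow (c \to c)) \land b = 0 \land i = 0

0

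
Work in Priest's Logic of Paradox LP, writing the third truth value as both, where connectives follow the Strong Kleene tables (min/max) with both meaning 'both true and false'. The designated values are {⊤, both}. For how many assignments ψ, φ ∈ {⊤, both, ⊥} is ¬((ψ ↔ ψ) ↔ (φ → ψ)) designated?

5

Of the 9 assignments, 5 give a value in {⊤, both}.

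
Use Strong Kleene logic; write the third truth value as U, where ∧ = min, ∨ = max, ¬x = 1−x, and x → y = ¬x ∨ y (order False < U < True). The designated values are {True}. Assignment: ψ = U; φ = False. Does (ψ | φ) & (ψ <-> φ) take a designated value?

ψ | φ = U | False = U
ψ <-> φ = U <-> False = U
(ψ | φ) & (ψ <-> φ) = U & U = U
U ∉ {True}.

No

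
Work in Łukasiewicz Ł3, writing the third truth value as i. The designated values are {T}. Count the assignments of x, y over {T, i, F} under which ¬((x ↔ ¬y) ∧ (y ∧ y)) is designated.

4

Designated under: (x=T, y=T); (x=T, y=F); (x=i, y=F); (x=F, y=F).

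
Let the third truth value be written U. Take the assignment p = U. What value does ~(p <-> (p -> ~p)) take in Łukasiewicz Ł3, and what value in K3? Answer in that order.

U; U

In Łukasiewicz Ł3: ~p = ~U = U
p -> ~p = U -> U = True
p <-> (p -> ~p) = U <-> True = U
~(p <-> (p -> ~p)) = ~U = U
In K3: ~p = ~U = U
p -> ~p = U -> U = U  [~U | U]
p <-> (p -> ~p) = U <-> U = U
~(p <-> (p -> ~p)) = ~U = U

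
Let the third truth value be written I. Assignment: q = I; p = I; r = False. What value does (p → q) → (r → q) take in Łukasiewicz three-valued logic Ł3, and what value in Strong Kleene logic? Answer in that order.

True; True

In Łukasiewicz three-valued logic Ł3: p → q = I → I = True  [min(1, 1−½+½)]
r → q = False → I = True
(p → q) → (r → q) = True → True = True
In Strong Kleene logic: p → q = I → I = I  [¬I ∨ I]
r → q = False → I = True
(p → q) → (r → q) = I → True = True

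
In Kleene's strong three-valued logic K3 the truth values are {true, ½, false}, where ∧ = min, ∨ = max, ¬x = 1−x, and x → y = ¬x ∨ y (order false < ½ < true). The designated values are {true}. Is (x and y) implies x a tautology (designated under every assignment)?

No

Countermodel: x=½, y=true gives ½, which is not designated.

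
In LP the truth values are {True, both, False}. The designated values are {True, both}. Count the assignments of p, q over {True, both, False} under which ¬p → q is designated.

Of the 9 assignments, 8 give a value in {True, both}.

8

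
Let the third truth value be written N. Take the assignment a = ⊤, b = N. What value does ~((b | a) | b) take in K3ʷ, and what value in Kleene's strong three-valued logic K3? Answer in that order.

In K3ʷ: b | a = N | ⊤ = N
(b | a) | b = N | N = N
~((b | a) | b) = ~N = N
In Kleene's strong three-valued logic K3: b | a = N | ⊤ = ⊤
(b | a) | b = ⊤ | N = ⊤
~((b | a) | b) = ~⊤ = ⊥
They differ because K3ʷ and Kleene's strong three-valued logic K3 treat N differently under the binary connectives.

N; ⊥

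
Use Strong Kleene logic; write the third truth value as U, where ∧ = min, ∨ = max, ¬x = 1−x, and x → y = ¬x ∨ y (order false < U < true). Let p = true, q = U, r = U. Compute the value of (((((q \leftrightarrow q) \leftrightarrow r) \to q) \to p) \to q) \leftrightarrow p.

q \leftrightarrow q = U \leftrightarrow U = U
(q \leftrightarrow q) \leftrightarrow r = U \leftrightarrow U = U
((q \leftrightarrow q) \leftrightarrow r) \to q = U \to U = U  [\lnot U \lor U]
(((q \leftrightarrow q) \leftrightarrow r) \to q) \to p = U \to true = true
((((q \leftrightarrow q) \leftrightarrow r) \to q) \to p) \to q = true \to U = U
(((((q \leftrightarrow q) \leftrightarrow r) \to q) \to p) \to q) \leftrightarrow p = U \leftrightarrow true = U

U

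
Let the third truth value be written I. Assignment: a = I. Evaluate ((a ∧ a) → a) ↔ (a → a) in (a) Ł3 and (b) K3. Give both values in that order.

In Ł3: a ∧ a = I ∧ I = I
(a ∧ a) → a = I → I = T
a → a = I → I = T
((a ∧ a) → a) ↔ (a → a) = T ↔ T = T
In K3: a ∧ a = I ∧ I = I
(a ∧ a) → a = I → I = I
a → a = I → I = I
((a ∧ a) → a) ↔ (a → a) = I ↔ I = I
They differ because Ł3 and K3 treat I differently under implication.

T; I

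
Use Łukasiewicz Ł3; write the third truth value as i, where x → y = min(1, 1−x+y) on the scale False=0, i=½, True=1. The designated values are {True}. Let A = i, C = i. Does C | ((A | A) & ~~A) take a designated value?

No

A | A = i | i = i
~A = ~i = i
~~A = ~i = i
(A | A) & ~~A = i & i = i
C | ((A | A) & ~~A) = i | i = i
i ∉ {True}.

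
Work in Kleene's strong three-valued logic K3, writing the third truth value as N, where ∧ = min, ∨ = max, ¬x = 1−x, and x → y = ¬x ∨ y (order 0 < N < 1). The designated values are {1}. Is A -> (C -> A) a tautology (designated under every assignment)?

Countermodel: A=N, C=1 gives N, which is not designated.

No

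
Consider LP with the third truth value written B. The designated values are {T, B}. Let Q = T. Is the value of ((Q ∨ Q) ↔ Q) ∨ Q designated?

Q ∨ Q = T ∨ T = T
(Q ∨ Q) ↔ Q = T ↔ T = T
((Q ∨ Q) ↔ Q) ∨ Q = T ∨ T = T
T ∈ {T, B}.

Yes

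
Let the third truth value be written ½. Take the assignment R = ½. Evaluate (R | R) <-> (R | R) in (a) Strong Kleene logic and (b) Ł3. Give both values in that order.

½; ⊤

In Strong Kleene logic: R | R = ½ | ½ = ½
R | R = ½ | ½ = ½
(R | R) <-> (R | R) = ½ <-> ½ = ½
In Ł3: R | R = ½ | ½ = ½
R | R = ½ | ½ = ½
(R | R) <-> (R | R) = ½ <-> ½ = ⊤  [1 − |½−½|]
They differ because Strong Kleene logic and Ł3 treat ½ differently under implication.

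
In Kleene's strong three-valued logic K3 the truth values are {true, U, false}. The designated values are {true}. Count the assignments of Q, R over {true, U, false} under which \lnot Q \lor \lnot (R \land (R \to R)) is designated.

5

Of the 9 assignments, 5 give a value in {true}.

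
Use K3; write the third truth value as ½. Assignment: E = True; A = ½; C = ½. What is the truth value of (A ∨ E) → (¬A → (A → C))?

½

A ∨ E = ½ ∨ True = True
¬A = ¬½ = ½
A → C = ½ → ½ = ½  [¬½ ∨ ½]
¬A → (A → C) = ½ → ½ = ½
(A ∨ E) → (¬A → (A → C)) = True → ½ = ½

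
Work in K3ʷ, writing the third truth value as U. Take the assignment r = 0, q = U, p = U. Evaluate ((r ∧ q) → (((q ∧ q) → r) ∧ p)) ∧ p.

r ∧ q = 0 ∧ U = U
q ∧ q = U ∧ U = U
(q ∧ q) → r = U → 0 = U  [any arg is the third value ⇒ result is the third value]
((q ∧ q) → r) ∧ p = U ∧ U = U
(r ∧ q) → (((q ∧ q) → r) ∧ p) = U → U = U
((r ∧ q) → (((q ∧ q) → r) ∧ p)) ∧ p = U ∧ U = U

U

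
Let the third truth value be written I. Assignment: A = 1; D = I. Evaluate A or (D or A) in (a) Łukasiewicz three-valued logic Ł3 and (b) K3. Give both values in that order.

1; 1

In Łukasiewicz three-valued logic Ł3: D or A = I or 1 = 1
A or (D or A) = 1 or 1 = 1
In K3: D or A = I or 1 = 1
A or (D or A) = 1 or 1 = 1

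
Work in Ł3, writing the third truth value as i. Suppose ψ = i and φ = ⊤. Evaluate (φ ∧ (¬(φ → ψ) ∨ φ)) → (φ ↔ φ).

φ → ψ = ⊤ → i = i  [min(1, 1−1+½)]
¬(φ → ψ) = ¬i = i
¬(φ → ψ) ∨ φ = i ∨ ⊤ = ⊤
φ ∧ (¬(φ → ψ) ∨ φ) = ⊤ ∧ ⊤ = ⊤
φ ↔ φ = ⊤ ↔ ⊤ = ⊤
(φ ∧ (¬(φ → ψ) ∨ φ)) → (φ ↔ φ) = ⊤ → ⊤ = ⊤

⊤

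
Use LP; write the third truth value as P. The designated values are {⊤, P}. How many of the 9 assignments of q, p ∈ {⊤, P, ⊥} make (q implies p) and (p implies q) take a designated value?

7

Of the 9 assignments, 7 give a value in {⊤, P}.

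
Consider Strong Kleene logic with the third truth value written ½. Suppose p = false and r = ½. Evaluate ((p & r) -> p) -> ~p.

true

p & r = false & ½ = false
(p & r) -> p = false -> false = true
~p = ~false = true
((p & r) -> p) -> ~p = true -> true = true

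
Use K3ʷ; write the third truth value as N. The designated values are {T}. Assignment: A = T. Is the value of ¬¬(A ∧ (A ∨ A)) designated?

A ∨ A = T ∨ T = T
A ∧ (A ∨ A) = T ∧ T = T
¬(A ∧ (A ∨ A)) = ¬T = F
¬¬(A ∧ (A ∨ A)) = ¬F = T
T ∈ {T}.

Yes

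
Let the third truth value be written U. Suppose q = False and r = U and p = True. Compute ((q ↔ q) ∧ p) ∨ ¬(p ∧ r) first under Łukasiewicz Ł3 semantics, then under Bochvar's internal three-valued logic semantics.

In Łukasiewicz Ł3: q ↔ q = False ↔ False = True
(q ↔ q) ∧ p = True ∧ True = True
p ∧ r = True ∧ U = U
¬(p ∧ r) = ¬U = U
((q ↔ q) ∧ p) ∨ ¬(p ∧ r) = True ∨ U = True
In Bochvar's internal three-valued logic: q ↔ q = False ↔ False = True
(q ↔ q) ∧ p = True ∧ True = True
p ∧ r = True ∧ U = U
¬(p ∧ r) = ¬U = U
((q ↔ q) ∧ p) ∨ ¬(p ∧ r) = True ∨ U = U
They differ because Łukasiewicz Ł3 and Bochvar's internal three-valued logic treat U differently under the binary connectives.

True; U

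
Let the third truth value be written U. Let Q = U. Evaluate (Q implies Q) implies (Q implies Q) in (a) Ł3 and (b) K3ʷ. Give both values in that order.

In Ł3: Q implies Q = U implies U = 1
Q implies Q = U implies U = 1
(Q implies Q) implies (Q implies Q) = 1 implies 1 = 1
In K3ʷ: Q implies Q = U implies U = U  [any arg is the third value ⇒ result is the third value]
Q implies Q = U implies U = U
(Q implies Q) implies (Q implies Q) = U implies U = U
They differ because Ł3 and K3ʷ treat U differently under the binary connectives.

1; U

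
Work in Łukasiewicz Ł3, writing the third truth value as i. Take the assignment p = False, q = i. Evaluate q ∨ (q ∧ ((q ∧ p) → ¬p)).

i

q ∧ p = i ∧ False = False
¬p = ¬False = True
(q ∧ p) → ¬p = False → True = True
q ∧ ((q ∧ p) → ¬p) = i ∧ True = i
q ∨ (q ∧ ((q ∧ p) → ¬p)) = i ∨ i = i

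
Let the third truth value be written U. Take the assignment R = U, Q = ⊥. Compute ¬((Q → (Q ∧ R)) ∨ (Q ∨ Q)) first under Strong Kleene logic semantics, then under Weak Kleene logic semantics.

⊥; U

In Strong Kleene logic: Q ∧ R = ⊥ ∧ U = ⊥
Q → (Q ∧ R) = ⊥ → ⊥ = ⊤
Q ∨ Q = ⊥ ∨ ⊥ = ⊥
(Q → (Q ∧ R)) ∨ (Q ∨ Q) = ⊤ ∨ ⊥ = ⊤
¬((Q → (Q ∧ R)) ∨ (Q ∨ Q)) = ¬⊤ = ⊥
In Weak Kleene logic: Q ∧ R = ⊥ ∧ U = U
Q → (Q ∧ R) = ⊥ → U = U
Q ∨ Q = ⊥ ∨ ⊥ = ⊥
(Q → (Q ∧ R)) ∨ (Q ∨ Q) = U ∨ ⊥ = U
¬((Q → (Q ∧ R)) ∨ (Q ∨ Q)) = ¬U = U
They differ because Strong Kleene logic and Weak Kleene logic treat U differently under the binary connectives.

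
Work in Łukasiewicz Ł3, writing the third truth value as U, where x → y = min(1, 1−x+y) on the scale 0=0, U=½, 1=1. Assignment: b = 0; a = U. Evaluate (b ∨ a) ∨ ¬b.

b ∨ a = 0 ∨ U = U
¬b = ¬0 = 1
(b ∨ a) ∨ ¬b = U ∨ 1 = 1

1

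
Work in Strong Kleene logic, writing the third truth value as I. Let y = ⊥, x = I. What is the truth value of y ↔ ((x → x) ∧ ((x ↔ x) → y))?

I

x → x = I → I = I  [¬I ∨ I]
x ↔ x = I ↔ I = I
(x ↔ x) → y = I → ⊥ = I
(x → x) ∧ ((x ↔ x) → y) = I ∧ I = I
y ↔ ((x → x) ∧ ((x ↔ x) → y)) = ⊥ ↔ I = I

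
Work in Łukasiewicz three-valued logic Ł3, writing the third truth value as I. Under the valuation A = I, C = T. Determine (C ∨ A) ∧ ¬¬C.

C ∨ A = T ∨ I = T
¬C = ¬T = F
¬¬C = ¬F = T
(C ∨ A) ∧ ¬¬C = T ∧ T = T

T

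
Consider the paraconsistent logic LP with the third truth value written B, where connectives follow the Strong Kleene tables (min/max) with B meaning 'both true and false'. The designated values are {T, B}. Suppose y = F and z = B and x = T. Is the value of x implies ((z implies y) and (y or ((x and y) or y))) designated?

No

z implies y = B implies F = B  [not B or F]
x and y = T and F = F
(x and y) or y = F or F = F
y or ((x and y) or y) = F or F = F
(z implies y) and (y or ((x and y) or y)) = B and F = F
x implies ((z implies y) and (y or ((x and y) or y))) = T implies F = F
F ∉ {T, B}.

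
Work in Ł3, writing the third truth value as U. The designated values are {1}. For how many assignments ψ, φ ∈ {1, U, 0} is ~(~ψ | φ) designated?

1

Designated under: (ψ=1, φ=0).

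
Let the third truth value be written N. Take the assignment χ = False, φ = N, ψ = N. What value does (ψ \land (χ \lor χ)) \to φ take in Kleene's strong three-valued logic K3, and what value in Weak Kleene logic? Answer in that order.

In Kleene's strong three-valued logic K3: χ \lor χ = False \lor False = False
ψ \land (χ \lor χ) = N \land False = False
(ψ \land (χ \lor χ)) \to φ = False \to N = True  [\lnot False \lor N]
In Weak Kleene logic: χ \lor χ = False \lor False = False
ψ \land (χ \lor χ) = N \land False = N
(ψ \land (χ \lor χ)) \to φ = N \to N = N  [any arg is the third value ⇒ result is the third value]
They differ because Kleene's strong three-valued logic K3 and Weak Kleene logic treat N differently under the binary connectives.

True; N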